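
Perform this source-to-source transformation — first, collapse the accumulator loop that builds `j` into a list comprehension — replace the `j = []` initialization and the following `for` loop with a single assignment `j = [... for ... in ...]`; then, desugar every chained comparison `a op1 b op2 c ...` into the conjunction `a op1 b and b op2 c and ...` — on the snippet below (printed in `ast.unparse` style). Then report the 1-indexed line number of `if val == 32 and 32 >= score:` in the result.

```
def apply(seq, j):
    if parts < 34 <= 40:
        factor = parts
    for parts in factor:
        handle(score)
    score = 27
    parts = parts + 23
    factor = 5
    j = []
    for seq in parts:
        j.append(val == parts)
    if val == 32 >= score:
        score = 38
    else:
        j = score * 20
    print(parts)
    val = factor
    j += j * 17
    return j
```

10

Transformed code:
def apply(seq, j):
    if parts < 34 and 34 <= 40:
        factor = parts
    for parts in factor:
        handle(score)
    score = 27
    parts = parts + 23
    factor = 5
    j = [val == parts for seq in parts]
    if val == 32 and 32 >= score:
        score = 38
    else:
        j = score * 20
    print(parts)
    val = factor
    j += j * 17
    return j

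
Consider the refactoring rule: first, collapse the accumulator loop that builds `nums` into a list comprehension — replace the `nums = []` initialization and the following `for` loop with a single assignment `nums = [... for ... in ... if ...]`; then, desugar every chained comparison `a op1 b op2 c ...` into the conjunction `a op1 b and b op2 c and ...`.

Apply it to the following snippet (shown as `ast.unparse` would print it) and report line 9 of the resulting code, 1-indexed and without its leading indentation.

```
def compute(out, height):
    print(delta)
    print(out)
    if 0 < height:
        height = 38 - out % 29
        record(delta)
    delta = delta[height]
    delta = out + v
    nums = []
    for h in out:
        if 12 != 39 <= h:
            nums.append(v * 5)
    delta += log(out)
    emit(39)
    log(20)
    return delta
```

nums = [v * 5 for h in out if 12 != 39 and 39 <= h]

Transformed code:
def compute(out, height):
    print(delta)
    print(out)
    if 0 < height:
        height = 38 - out % 29
        record(delta)
    delta = delta[height]
    delta = out + v
    nums = [v * 5 for h in out if 12 != 39 and 39 <= h]
    delta += log(out)
    emit(39)
    log(20)
    return delta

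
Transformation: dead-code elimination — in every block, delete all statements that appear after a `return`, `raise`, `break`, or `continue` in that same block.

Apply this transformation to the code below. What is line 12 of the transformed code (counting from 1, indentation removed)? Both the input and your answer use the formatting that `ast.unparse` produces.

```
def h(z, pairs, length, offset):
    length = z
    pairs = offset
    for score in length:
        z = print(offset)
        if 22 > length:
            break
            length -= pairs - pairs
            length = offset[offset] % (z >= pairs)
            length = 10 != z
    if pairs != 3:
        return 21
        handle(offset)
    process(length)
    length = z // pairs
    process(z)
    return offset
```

Transformed code:
def h(z, pairs, length, offset):
    length = z
    pairs = offset
    for score in length:
        z = print(offset)
        if 22 > length:
            break
    if pairs != 3:
        return 21
    process(length)
    length = z // pairs
    process(z)
    return offset

process(z)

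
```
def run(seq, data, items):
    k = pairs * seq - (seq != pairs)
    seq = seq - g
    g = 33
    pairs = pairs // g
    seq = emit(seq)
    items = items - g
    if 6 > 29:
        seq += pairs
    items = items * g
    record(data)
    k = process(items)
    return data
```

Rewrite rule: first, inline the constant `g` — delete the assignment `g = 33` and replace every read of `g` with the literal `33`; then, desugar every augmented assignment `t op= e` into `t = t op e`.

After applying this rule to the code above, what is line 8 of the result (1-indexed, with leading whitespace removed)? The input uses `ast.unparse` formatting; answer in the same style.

seq = seq + pairs

Transformed code:
def run(seq, data, items):
    k = pairs * seq - (seq != pairs)
    seq = seq - 33
    pairs = pairs // 33
    seq = emit(seq)
    items = items - 33
    if 6 > 29:
        seq = seq + pairs
    items = items * 33
    record(data)
    k = process(items)
    return data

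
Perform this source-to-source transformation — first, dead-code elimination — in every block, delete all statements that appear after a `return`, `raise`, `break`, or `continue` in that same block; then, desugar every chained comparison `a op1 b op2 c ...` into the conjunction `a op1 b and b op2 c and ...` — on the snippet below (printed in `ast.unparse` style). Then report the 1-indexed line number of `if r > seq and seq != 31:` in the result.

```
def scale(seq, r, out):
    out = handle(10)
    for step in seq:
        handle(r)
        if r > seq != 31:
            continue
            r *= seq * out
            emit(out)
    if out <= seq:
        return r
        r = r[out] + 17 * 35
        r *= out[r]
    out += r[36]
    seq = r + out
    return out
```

Transformed code:
def scale(seq, r, out):
    out = handle(10)
    for step in seq:
        handle(r)
        if r > seq and seq != 31:
            continue
    if out <= seq:
        return r
    out += r[36]
    seq = r + out
    return out

5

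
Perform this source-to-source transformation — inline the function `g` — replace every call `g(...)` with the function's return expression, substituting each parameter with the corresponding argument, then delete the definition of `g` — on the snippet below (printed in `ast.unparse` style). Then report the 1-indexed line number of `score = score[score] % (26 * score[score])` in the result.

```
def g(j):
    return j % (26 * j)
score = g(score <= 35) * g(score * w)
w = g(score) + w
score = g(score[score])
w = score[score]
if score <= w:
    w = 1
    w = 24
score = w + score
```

Transformed code:
score = (score <= 35) % (26 * (score <= 35)) * (score * w % (26 * (score * w)))
w = score % (26 * score) + w
score = score[score] % (26 * score[score])
w = score[score]
if score <= w:
    w = 1
    w = 24
score = w + score

3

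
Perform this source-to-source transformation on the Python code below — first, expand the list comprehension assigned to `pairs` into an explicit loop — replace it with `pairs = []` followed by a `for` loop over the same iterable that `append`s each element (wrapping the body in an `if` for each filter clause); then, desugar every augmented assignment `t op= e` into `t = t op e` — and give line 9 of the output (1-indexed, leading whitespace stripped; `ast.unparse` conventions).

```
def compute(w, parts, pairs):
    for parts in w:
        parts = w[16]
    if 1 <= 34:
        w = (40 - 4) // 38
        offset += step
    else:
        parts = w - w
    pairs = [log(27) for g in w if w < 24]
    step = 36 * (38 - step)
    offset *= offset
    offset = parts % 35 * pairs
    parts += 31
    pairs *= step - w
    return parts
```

pairs = []

Transformed code:
def compute(w, parts, pairs):
    for parts in w:
        parts = w[16]
    if 1 <= 34:
        w = (40 - 4) // 38
        offset = offset + step
    else:
        parts = w - w
    pairs = []
    for g in w:
        if w < 24:
            pairs.append(log(27))
    step = 36 * (38 - step)
    offset = offset * offset
    offset = parts % 35 * pairs
    parts = parts + 31
    pairs = pairs * (step - w)
    return parts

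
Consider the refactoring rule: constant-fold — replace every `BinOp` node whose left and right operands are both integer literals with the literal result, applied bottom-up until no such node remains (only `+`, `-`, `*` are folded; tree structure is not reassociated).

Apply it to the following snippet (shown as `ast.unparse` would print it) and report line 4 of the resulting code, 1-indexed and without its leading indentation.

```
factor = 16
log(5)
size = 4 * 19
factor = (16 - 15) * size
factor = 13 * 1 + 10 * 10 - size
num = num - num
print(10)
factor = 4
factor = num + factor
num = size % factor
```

Transformed code:
factor = 16
log(5)
size = 76
factor = 1 * size
factor = 113 - size
num = num - num
print(10)
factor = 4
factor = num + factor
num = size % factor

factor = 1 * size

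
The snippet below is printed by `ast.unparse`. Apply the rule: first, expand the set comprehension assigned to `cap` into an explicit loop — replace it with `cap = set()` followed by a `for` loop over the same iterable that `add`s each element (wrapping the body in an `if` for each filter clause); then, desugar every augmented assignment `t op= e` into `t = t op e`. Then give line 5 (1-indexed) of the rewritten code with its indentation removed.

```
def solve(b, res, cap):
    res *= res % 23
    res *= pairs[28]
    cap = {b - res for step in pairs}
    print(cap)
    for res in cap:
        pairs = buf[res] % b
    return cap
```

Transformed code:
def solve(b, res, cap):
    res = res * (res % 23)
    res = res * pairs[28]
    cap = set()
    for step in pairs:
        cap.add(b - res)
    print(cap)
    for res in cap:
        pairs = buf[res] % b
    return cap

for step in pairs:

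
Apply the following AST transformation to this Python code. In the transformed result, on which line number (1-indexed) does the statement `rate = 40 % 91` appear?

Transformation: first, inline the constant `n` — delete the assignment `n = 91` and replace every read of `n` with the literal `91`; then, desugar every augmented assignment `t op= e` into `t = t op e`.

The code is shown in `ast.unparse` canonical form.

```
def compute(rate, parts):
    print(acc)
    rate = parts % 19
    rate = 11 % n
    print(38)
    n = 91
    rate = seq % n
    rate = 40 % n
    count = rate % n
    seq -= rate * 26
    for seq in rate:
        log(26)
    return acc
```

Transformed code:
def compute(rate, parts):
    print(acc)
    rate = parts % 19
    rate = 11 % 91
    print(38)
    rate = seq % 91
    rate = 40 % 91
    count = rate % 91
    seq = seq - rate * 26
    for seq in rate:
        log(26)
    return acc

7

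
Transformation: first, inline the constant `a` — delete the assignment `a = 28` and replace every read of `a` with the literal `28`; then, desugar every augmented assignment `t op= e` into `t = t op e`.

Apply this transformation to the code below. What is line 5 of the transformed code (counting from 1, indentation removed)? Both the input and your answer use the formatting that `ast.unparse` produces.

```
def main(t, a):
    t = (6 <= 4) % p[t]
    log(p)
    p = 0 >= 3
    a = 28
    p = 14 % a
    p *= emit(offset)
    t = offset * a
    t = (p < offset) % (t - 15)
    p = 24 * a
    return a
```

p = 14 % 28

Transformed code:
def main(t, a):
    t = (6 <= 4) % p[t]
    log(p)
    p = 0 >= 3
    p = 14 % 28
    p = p * emit(offset)
    t = offset * 28
    t = (p < offset) % (t - 15)
    p = 24 * 28
    return 28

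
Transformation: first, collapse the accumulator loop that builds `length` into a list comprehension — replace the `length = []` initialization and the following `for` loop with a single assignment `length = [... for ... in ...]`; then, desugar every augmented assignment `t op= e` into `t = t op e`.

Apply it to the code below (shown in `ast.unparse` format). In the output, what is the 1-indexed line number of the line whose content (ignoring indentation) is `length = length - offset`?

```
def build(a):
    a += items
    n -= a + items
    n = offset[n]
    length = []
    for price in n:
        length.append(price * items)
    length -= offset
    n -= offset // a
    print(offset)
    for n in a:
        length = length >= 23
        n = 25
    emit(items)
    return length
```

6

Transformed code:
def build(a):
    a = a + items
    n = n - (a + items)
    n = offset[n]
    length = [price * items for price in n]
    length = length - offset
    n = n - offset // a
    print(offset)
    for n in a:
        length = length >= 23
        n = 25
    emit(items)
    return length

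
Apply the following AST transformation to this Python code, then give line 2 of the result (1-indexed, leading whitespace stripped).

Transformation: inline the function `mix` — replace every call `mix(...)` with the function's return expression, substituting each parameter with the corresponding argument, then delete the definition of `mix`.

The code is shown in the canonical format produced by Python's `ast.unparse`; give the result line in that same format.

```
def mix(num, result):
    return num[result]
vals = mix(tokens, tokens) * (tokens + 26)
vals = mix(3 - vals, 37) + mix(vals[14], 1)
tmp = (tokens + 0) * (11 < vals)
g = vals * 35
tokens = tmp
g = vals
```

vals = (3 - vals)[37] + vals[14][1]

Transformed code:
vals = tokens[tokens] * (tokens + 26)
vals = (3 - vals)[37] + vals[14][1]
tmp = (tokens + 0) * (11 < vals)
g = vals * 35
tokens = tmp
g = vals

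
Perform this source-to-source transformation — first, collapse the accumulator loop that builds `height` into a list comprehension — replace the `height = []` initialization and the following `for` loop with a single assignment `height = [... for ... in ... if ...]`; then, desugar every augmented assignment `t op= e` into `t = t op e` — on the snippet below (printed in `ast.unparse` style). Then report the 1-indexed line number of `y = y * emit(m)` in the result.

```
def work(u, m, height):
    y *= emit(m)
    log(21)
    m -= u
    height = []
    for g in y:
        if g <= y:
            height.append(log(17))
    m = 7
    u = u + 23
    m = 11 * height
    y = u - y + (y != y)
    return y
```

Transformed code:
def work(u, m, height):
    y = y * emit(m)
    log(21)
    m = m - u
    height = [log(17) for g in y if g <= y]
    m = 7
    u = u + 23
    m = 11 * height
    y = u - y + (y != y)
    return y

2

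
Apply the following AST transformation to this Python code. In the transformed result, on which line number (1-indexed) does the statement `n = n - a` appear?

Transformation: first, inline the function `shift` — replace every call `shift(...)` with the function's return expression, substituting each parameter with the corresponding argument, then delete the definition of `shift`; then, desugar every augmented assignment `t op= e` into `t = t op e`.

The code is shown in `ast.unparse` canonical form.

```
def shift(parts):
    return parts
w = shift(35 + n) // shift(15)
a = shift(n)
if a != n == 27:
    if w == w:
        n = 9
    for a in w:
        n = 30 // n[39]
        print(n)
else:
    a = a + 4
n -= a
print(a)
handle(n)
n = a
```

Transformed code:
w = (35 + n) // 15
a = n
if a != n == 27:
    if w == w:
        n = 9
    for a in w:
        n = 30 // n[39]
        print(n)
else:
    a = a + 4
n = n - a
print(a)
handle(n)
n = a

11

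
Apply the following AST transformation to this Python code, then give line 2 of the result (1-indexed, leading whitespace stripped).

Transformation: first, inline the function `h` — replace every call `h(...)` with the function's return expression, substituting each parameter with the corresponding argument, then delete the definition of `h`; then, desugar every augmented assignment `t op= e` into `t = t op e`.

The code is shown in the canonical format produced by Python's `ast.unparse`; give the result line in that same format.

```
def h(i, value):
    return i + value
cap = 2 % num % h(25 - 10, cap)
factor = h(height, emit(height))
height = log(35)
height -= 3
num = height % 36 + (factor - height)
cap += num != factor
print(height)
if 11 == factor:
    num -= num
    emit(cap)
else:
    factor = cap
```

Transformed code:
cap = 2 % num % (25 - 10 + cap)
factor = height + emit(height)
height = log(35)
height = height - 3
num = height % 36 + (factor - height)
cap = cap + (num != factor)
print(height)
if 11 == factor:
    num = num - num
    emit(cap)
else:
    factor = cap

factor = height + emit(height)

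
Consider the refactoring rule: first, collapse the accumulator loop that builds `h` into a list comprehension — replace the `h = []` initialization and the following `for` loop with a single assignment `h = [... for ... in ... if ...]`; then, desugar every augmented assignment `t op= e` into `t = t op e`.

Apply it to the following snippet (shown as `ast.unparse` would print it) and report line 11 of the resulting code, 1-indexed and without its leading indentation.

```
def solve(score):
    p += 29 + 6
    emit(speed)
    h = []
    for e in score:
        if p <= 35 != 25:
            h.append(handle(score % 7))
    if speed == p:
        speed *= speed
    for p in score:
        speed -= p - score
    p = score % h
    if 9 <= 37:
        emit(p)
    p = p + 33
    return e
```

emit(p)

Transformed code:
def solve(score):
    p = p + (29 + 6)
    emit(speed)
    h = [handle(score % 7) for e in score if p <= 35 != 25]
    if speed == p:
        speed = speed * speed
    for p in score:
        speed = speed - (p - score)
    p = score % h
    if 9 <= 37:
        emit(p)
    p = p + 33
    return e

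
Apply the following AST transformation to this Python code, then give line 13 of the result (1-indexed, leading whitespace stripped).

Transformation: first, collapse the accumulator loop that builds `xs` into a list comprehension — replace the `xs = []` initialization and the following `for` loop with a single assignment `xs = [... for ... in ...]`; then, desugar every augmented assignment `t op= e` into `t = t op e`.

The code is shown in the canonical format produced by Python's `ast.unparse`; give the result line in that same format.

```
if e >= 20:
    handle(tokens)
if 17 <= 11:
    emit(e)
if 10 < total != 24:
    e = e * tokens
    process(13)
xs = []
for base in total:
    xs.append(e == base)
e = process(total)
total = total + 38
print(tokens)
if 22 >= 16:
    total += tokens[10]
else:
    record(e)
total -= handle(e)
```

total = total + tokens[10]

Transformed code:
if e >= 20:
    handle(tokens)
if 17 <= 11:
    emit(e)
if 10 < total != 24:
    e = e * tokens
    process(13)
xs = [e == base for base in total]
e = process(total)
total = total + 38
print(tokens)
if 22 >= 16:
    total = total + tokens[10]
else:
    record(e)
total = total - handle(e)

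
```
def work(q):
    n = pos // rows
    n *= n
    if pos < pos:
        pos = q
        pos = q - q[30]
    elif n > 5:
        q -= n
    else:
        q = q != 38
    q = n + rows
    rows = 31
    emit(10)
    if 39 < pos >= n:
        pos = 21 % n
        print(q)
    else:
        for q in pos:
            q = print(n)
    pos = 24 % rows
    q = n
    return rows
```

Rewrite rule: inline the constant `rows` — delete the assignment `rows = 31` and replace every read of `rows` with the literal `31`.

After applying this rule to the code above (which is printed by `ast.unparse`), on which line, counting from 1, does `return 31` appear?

Transformed code:
def work(q):
    n = pos // 31
    n *= n
    if pos < pos:
        pos = q
        pos = q - q[30]
    elif n > 5:
        q -= n
    else:
        q = q != 38
    q = n + 31
    emit(10)
    if 39 < pos >= n:
        pos = 21 % n
        print(q)
    else:
        for q in pos:
            q = print(n)
    pos = 24 % 31
    q = n
    return 31

21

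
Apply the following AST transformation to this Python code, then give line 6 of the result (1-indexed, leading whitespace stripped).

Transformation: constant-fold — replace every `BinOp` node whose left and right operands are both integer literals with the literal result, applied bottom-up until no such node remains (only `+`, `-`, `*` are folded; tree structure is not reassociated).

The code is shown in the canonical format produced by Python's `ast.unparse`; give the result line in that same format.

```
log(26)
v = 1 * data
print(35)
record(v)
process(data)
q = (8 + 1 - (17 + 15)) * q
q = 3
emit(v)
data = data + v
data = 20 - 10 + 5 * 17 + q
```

Transformed code:
log(26)
v = 1 * data
print(35)
record(v)
process(data)
q = -23 * q
q = 3
emit(v)
data = data + v
data = 95 + q

q = -23 * q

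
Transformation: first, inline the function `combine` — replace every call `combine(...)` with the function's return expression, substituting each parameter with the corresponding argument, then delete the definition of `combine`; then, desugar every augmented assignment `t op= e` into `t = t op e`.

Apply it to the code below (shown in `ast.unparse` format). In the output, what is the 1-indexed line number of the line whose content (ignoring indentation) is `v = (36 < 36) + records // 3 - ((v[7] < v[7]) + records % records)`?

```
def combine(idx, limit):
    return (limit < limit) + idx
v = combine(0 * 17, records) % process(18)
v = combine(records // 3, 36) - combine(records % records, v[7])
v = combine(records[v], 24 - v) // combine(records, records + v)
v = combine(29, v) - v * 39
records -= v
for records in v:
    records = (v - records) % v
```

2

Transformed code:
v = ((records < records) + 0 * 17) % process(18)
v = (36 < 36) + records // 3 - ((v[7] < v[7]) + records % records)
v = ((24 - v < 24 - v) + records[v]) // ((records + v < records + v) + records)
v = (v < v) + 29 - v * 39
records = records - v
for records in v:
    records = (v - records) % v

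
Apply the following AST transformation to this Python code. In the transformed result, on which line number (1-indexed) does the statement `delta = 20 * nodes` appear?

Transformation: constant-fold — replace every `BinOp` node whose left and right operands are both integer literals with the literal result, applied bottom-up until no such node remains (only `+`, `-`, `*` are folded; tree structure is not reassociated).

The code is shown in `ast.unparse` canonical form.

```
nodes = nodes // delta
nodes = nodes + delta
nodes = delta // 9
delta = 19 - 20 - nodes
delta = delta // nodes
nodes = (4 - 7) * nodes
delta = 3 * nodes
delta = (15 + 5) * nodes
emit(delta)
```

Transformed code:
nodes = nodes // delta
nodes = nodes + delta
nodes = delta // 9
delta = -1 - nodes
delta = delta // nodes
nodes = -3 * nodes
delta = 3 * nodes
delta = 20 * nodes
emit(delta)

8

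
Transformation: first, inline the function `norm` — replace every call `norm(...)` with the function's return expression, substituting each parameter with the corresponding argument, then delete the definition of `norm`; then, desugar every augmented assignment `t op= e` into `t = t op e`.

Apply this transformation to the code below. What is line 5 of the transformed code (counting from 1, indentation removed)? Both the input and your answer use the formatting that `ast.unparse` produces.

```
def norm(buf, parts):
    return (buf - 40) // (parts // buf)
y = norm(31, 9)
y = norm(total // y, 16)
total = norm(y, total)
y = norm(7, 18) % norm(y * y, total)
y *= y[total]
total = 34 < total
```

y = y * y[total]

Transformed code:
y = (31 - 40) // (9 // 31)
y = (total // y - 40) // (16 // (total // y))
total = (y - 40) // (total // y)
y = (7 - 40) // (18 // 7) % ((y * y - 40) // (total // (y * y)))
y = y * y[total]
total = 34 < total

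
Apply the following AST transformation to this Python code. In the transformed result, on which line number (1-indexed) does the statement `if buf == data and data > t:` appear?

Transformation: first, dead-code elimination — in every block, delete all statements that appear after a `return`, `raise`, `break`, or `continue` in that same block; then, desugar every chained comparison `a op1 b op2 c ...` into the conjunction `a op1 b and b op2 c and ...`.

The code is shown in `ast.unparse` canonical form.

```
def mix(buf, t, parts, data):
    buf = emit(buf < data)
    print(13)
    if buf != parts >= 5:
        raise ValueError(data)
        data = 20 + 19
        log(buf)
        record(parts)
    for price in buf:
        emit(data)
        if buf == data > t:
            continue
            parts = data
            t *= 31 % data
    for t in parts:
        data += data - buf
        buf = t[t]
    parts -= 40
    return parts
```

8

Transformed code:
def mix(buf, t, parts, data):
    buf = emit(buf < data)
    print(13)
    if buf != parts and parts >= 5:
        raise ValueError(data)
    for price in buf:
        emit(data)
        if buf == data and data > t:
            continue
    for t in parts:
        data += data - buf
        buf = t[t]
    parts -= 40
    return parts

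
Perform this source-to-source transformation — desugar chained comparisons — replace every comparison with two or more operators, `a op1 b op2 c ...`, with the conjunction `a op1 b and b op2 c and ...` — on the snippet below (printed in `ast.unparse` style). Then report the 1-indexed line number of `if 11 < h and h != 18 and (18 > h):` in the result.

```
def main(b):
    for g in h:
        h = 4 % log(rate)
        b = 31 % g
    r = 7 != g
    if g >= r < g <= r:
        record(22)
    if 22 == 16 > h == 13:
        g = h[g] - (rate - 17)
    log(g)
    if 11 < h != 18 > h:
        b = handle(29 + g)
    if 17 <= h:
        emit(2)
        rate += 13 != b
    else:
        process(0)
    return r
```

11

Transformed code:
def main(b):
    for g in h:
        h = 4 % log(rate)
        b = 31 % g
    r = 7 != g
    if g >= r and r < g and (g <= r):
        record(22)
    if 22 == 16 and 16 > h and (h == 13):
        g = h[g] - (rate - 17)
    log(g)
    if 11 < h and h != 18 and (18 > h):
        b = handle(29 + g)
    if 17 <= h:
        emit(2)
        rate += 13 != b
    else:
        process(0)
    return r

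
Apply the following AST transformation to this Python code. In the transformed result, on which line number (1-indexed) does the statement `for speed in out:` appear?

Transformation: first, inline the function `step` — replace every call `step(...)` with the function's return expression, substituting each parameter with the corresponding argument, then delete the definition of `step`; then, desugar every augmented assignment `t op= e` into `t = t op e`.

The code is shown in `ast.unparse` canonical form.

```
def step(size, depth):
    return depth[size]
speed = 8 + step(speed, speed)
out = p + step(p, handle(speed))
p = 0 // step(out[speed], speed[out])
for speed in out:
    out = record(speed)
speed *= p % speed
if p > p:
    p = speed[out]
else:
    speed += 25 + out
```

4

Transformed code:
speed = 8 + speed[speed]
out = p + handle(speed)[p]
p = 0 // speed[out][out[speed]]
for speed in out:
    out = record(speed)
speed = speed * (p % speed)
if p > p:
    p = speed[out]
else:
    speed = speed + (25 + out)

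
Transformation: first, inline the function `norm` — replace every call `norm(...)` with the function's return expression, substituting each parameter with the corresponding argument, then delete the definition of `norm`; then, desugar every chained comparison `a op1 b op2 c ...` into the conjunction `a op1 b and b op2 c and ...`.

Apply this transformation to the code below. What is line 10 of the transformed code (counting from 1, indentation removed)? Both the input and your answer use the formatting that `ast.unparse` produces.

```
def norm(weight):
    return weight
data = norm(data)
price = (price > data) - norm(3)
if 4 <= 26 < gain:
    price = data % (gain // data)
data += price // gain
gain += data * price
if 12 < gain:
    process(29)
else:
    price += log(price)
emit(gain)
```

Transformed code:
data = data
price = (price > data) - 3
if 4 <= 26 and 26 < gain:
    price = data % (gain // data)
data += price // gain
gain += data * price
if 12 < gain:
    process(29)
else:
    price += log(price)
emit(gain)

price += log(price)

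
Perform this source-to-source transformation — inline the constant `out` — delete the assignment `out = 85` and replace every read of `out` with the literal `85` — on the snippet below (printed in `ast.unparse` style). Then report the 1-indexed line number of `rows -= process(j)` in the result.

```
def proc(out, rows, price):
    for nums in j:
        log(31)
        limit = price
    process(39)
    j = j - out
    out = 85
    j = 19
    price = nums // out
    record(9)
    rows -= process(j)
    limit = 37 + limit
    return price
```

Transformed code:
def proc(out, rows, price):
    for nums in j:
        log(31)
        limit = price
    process(39)
    j = j - 85
    j = 19
    price = nums // 85
    record(9)
    rows -= process(j)
    limit = 37 + limit
    return price

10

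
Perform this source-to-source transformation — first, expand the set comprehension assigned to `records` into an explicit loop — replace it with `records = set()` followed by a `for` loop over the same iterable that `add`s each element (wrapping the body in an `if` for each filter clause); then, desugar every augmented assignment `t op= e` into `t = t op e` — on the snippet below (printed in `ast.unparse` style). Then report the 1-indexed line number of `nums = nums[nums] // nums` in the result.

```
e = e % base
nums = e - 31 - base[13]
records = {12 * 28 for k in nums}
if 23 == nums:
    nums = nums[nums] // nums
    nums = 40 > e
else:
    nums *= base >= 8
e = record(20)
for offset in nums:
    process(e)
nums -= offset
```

7

Transformed code:
e = e % base
nums = e - 31 - base[13]
records = set()
for k in nums:
    records.add(12 * 28)
if 23 == nums:
    nums = nums[nums] // nums
    nums = 40 > e
else:
    nums = nums * (base >= 8)
e = record(20)
for offset in nums:
    process(e)
nums = nums - offset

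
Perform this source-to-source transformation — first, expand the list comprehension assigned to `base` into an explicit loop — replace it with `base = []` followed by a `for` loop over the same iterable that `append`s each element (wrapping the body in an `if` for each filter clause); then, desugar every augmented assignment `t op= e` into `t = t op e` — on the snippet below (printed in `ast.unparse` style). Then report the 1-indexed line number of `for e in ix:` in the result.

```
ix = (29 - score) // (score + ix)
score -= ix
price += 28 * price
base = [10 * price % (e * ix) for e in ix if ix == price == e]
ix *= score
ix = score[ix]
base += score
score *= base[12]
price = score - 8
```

5

Transformed code:
ix = (29 - score) // (score + ix)
score = score - ix
price = price + 28 * price
base = []
for e in ix:
    if ix == price == e:
        base.append(10 * price % (e * ix))
ix = ix * score
ix = score[ix]
base = base + score
score = score * base[12]
price = score - 8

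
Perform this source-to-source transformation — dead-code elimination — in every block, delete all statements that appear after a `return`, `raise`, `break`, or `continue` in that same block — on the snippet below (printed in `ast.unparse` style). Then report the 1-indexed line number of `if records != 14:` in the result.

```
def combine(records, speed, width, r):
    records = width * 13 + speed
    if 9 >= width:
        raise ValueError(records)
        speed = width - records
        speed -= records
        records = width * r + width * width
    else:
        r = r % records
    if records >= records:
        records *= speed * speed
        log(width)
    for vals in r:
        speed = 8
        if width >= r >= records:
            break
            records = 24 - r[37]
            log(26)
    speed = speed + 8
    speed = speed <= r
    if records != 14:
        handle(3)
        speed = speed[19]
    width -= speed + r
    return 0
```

16

Transformed code:
def combine(records, speed, width, r):
    records = width * 13 + speed
    if 9 >= width:
        raise ValueError(records)
    else:
        r = r % records
    if records >= records:
        records *= speed * speed
        log(width)
    for vals in r:
        speed = 8
        if width >= r >= records:
            break
    speed = speed + 8
    speed = speed <= r
    if records != 14:
        handle(3)
        speed = speed[19]
    width -= speed + r
    return 0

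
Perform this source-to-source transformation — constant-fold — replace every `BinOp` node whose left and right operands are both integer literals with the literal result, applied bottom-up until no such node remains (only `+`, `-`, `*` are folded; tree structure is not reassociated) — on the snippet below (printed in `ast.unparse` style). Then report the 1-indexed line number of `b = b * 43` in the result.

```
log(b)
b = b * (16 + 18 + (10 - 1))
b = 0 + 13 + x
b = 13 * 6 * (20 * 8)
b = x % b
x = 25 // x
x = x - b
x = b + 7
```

2

Transformed code:
log(b)
b = b * 43
b = 13 + x
b = 12480
b = x % b
x = 25 // x
x = x - b
x = b + 7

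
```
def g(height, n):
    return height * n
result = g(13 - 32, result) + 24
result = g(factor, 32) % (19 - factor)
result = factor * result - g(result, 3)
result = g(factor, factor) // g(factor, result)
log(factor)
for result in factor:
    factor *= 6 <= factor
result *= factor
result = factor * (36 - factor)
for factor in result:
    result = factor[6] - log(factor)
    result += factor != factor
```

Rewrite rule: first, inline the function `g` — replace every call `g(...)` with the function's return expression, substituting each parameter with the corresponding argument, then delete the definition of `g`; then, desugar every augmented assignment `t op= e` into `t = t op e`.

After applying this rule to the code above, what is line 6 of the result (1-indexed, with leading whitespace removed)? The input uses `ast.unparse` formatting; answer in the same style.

for result in factor:

Transformed code:
result = (13 - 32) * result + 24
result = factor * 32 % (19 - factor)
result = factor * result - result * 3
result = factor * factor // (factor * result)
log(factor)
for result in factor:
    factor = factor * (6 <= factor)
result = result * factor
result = factor * (36 - factor)
for factor in result:
    result = factor[6] - log(factor)
    result = result + (factor != factor)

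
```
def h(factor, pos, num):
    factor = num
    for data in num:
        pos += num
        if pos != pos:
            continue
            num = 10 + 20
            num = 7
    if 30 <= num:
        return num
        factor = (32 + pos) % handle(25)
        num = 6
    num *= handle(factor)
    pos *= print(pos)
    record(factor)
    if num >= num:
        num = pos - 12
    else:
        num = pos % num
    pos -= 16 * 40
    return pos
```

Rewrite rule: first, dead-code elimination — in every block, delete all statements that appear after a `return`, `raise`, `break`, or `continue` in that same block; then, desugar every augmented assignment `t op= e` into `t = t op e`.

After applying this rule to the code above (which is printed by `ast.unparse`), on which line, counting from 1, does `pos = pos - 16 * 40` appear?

16

Transformed code:
def h(factor, pos, num):
    factor = num
    for data in num:
        pos = pos + num
        if pos != pos:
            continue
    if 30 <= num:
        return num
    num = num * handle(factor)
    pos = pos * print(pos)
    record(factor)
    if num >= num:
        num = pos - 12
    else:
        num = pos % num
    pos = pos - 16 * 40
    return pos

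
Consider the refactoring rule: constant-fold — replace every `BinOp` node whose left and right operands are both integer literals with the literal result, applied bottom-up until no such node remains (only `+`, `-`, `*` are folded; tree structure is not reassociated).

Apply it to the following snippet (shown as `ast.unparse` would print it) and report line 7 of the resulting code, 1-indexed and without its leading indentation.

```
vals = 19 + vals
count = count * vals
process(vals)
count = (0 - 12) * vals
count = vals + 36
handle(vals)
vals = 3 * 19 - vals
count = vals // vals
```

vals = 57 - vals

Transformed code:
vals = 19 + vals
count = count * vals
process(vals)
count = -12 * vals
count = vals + 36
handle(vals)
vals = 57 - vals
count = vals // vals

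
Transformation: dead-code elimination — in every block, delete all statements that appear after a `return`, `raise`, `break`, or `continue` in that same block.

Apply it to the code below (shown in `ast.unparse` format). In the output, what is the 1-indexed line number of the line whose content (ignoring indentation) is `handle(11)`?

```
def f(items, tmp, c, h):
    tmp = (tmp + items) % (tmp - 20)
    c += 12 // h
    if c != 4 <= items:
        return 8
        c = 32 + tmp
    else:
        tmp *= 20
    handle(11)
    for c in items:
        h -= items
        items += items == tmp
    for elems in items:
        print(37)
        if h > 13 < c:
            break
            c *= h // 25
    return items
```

8

Transformed code:
def f(items, tmp, c, h):
    tmp = (tmp + items) % (tmp - 20)
    c += 12 // h
    if c != 4 <= items:
        return 8
    else:
        tmp *= 20
    handle(11)
    for c in items:
        h -= items
        items += items == tmp
    for elems in items:
        print(37)
        if h > 13 < c:
            break
    return items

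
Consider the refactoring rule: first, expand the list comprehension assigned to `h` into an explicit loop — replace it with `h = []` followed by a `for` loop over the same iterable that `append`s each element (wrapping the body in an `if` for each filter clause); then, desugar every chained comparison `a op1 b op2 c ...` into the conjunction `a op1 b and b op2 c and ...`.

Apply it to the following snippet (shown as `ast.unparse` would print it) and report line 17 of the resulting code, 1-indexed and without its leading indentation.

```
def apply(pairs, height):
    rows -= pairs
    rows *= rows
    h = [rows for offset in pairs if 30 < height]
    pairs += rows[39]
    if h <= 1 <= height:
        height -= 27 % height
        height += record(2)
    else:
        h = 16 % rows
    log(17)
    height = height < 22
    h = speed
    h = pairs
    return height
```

h = pairs

Transformed code:
def apply(pairs, height):
    rows -= pairs
    rows *= rows
    h = []
    for offset in pairs:
        if 30 < height:
            h.append(rows)
    pairs += rows[39]
    if h <= 1 and 1 <= height:
        height -= 27 % height
        height += record(2)
    else:
        h = 16 % rows
    log(17)
    height = height < 22
    h = speed
    h = pairs
    return height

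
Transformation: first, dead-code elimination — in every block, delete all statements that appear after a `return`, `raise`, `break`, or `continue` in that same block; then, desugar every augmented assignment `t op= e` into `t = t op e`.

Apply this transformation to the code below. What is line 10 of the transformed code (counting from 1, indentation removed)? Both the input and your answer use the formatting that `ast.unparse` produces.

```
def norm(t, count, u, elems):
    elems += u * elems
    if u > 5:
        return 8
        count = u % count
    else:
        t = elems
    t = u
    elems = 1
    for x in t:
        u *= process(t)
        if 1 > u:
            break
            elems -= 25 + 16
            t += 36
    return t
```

Transformed code:
def norm(t, count, u, elems):
    elems = elems + u * elems
    if u > 5:
        return 8
    else:
        t = elems
    t = u
    elems = 1
    for x in t:
        u = u * process(t)
        if 1 > u:
            break
    return t

u = u * process(t)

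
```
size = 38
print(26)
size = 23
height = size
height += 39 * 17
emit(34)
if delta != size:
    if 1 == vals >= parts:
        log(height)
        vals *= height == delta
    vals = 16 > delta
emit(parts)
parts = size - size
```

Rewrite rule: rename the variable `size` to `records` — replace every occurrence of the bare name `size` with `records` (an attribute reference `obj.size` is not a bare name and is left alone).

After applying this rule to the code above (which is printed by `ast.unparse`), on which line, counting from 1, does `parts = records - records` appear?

Transformed code:
records = 38
print(26)
records = 23
height = records
height += 39 * 17
emit(34)
if delta != records:
    if 1 == vals >= parts:
        log(height)
        vals *= height == delta
    vals = 16 > delta
emit(parts)
parts = records - records

13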